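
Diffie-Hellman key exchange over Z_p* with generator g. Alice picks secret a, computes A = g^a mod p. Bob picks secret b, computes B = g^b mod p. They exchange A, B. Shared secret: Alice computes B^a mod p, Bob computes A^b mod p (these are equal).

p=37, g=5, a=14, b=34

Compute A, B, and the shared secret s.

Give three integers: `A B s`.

Answer: 28 3 16

Derivation:
A = 5^14 mod 37  (bits of 14 = 1110)
  bit 0 = 1: r = r^2 * 5 mod 37 = 1^2 * 5 = 1*5 = 5
  bit 1 = 1: r = r^2 * 5 mod 37 = 5^2 * 5 = 25*5 = 14
  bit 2 = 1: r = r^2 * 5 mod 37 = 14^2 * 5 = 11*5 = 18
  bit 3 = 0: r = r^2 mod 37 = 18^2 = 28
  -> A = 28
B = 5^34 mod 37  (bits of 34 = 100010)
  bit 0 = 1: r = r^2 * 5 mod 37 = 1^2 * 5 = 1*5 = 5
  bit 1 = 0: r = r^2 mod 37 = 5^2 = 25
  bit 2 = 0: r = r^2 mod 37 = 25^2 = 33
  bit 3 = 0: r = r^2 mod 37 = 33^2 = 16
  bit 4 = 1: r = r^2 * 5 mod 37 = 16^2 * 5 = 34*5 = 22
  bit 5 = 0: r = r^2 mod 37 = 22^2 = 3
  -> B = 3
s = B^a = 3^14 mod 37  (bits of 14 = 1110)
  bit 0 = 1: r = r^2 * 3 mod 37 = 1^2 * 3 = 1*3 = 3
  bit 1 = 1: r = r^2 * 3 mod 37 = 3^2 * 3 = 9*3 = 27
  bit 2 = 1: r = r^2 * 3 mod 37 = 27^2 * 3 = 26*3 = 4
  bit 3 = 0: r = r^2 mod 37 = 4^2 = 16
  -> s = B^a = 16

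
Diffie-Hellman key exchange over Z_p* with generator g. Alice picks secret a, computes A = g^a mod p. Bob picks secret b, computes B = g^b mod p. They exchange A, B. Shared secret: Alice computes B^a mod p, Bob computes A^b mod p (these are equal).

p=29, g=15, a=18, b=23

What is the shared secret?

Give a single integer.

A = 15^18 mod 29  (bits of 18 = 10010)
  bit 0 = 1: r = r^2 * 15 mod 29 = 1^2 * 15 = 1*15 = 15
  bit 1 = 0: r = r^2 mod 29 = 15^2 = 22
  bit 2 = 0: r = r^2 mod 29 = 22^2 = 20
  bit 3 = 1: r = r^2 * 15 mod 29 = 20^2 * 15 = 23*15 = 26
  bit 4 = 0: r = r^2 mod 29 = 26^2 = 9
  -> A = 9
B = 15^23 mod 29  (bits of 23 = 10111)
  bit 0 = 1: r = r^2 * 15 mod 29 = 1^2 * 15 = 1*15 = 15
  bit 1 = 0: r = r^2 mod 29 = 15^2 = 22
  bit 2 = 1: r = r^2 * 15 mod 29 = 22^2 * 15 = 20*15 = 10
  bit 3 = 1: r = r^2 * 15 mod 29 = 10^2 * 15 = 13*15 = 21
  bit 4 = 1: r = r^2 * 15 mod 29 = 21^2 * 15 = 6*15 = 3
  -> B = 3
s = B^a = 3^18 mod 29  (bits of 18 = 10010)
  bit 0 = 1: r = r^2 * 3 mod 29 = 1^2 * 3 = 1*3 = 3
  bit 1 = 0: r = r^2 mod 29 = 3^2 = 9
  bit 2 = 0: r = r^2 mod 29 = 9^2 = 23
  bit 3 = 1: r = r^2 * 3 mod 29 = 23^2 * 3 = 7*3 = 21
  bit 4 = 0: r = r^2 mod 29 = 21^2 = 6
  -> s = B^a = 6

Answer: 6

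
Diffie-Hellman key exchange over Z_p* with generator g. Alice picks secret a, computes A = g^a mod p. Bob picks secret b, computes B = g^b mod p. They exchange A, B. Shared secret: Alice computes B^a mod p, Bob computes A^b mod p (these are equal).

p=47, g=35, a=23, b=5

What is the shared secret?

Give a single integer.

A = 35^23 mod 47  (bits of 23 = 10111)
  bit 0 = 1: r = r^2 * 35 mod 47 = 1^2 * 35 = 1*35 = 35
  bit 1 = 0: r = r^2 mod 47 = 35^2 = 3
  bit 2 = 1: r = r^2 * 35 mod 47 = 3^2 * 35 = 9*35 = 33
  bit 3 = 1: r = r^2 * 35 mod 47 = 33^2 * 35 = 8*35 = 45
  bit 4 = 1: r = r^2 * 35 mod 47 = 45^2 * 35 = 4*35 = 46
  -> A = 46
B = 35^5 mod 47  (bits of 5 = 101)
  bit 0 = 1: r = r^2 * 35 mod 47 = 1^2 * 35 = 1*35 = 35
  bit 1 = 0: r = r^2 mod 47 = 35^2 = 3
  bit 2 = 1: r = r^2 * 35 mod 47 = 3^2 * 35 = 9*35 = 33
  -> B = 33
s = B^a = 33^23 mod 47  (bits of 23 = 10111)
  bit 0 = 1: r = r^2 * 33 mod 47 = 1^2 * 33 = 1*33 = 33
  bit 1 = 0: r = r^2 mod 47 = 33^2 = 8
  bit 2 = 1: r = r^2 * 33 mod 47 = 8^2 * 33 = 17*33 = 44
  bit 3 = 1: r = r^2 * 33 mod 47 = 44^2 * 33 = 9*33 = 15
  bit 4 = 1: r = r^2 * 33 mod 47 = 15^2 * 33 = 37*33 = 46
  -> s = B^a = 46

Answer: 46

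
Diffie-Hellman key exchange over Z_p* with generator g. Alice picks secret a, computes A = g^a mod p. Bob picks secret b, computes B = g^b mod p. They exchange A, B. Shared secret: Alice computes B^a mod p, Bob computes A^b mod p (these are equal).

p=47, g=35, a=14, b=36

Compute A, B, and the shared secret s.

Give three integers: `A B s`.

A = 35^14 mod 47  (bits of 14 = 1110)
  bit 0 = 1: r = r^2 * 35 mod 47 = 1^2 * 35 = 1*35 = 35
  bit 1 = 1: r = r^2 * 35 mod 47 = 35^2 * 35 = 3*35 = 11
  bit 2 = 1: r = r^2 * 35 mod 47 = 11^2 * 35 = 27*35 = 5
  bit 3 = 0: r = r^2 mod 47 = 5^2 = 25
  -> A = 25
B = 35^36 mod 47  (bits of 36 = 100100)
  bit 0 = 1: r = r^2 * 35 mod 47 = 1^2 * 35 = 1*35 = 35
  bit 1 = 0: r = r^2 mod 47 = 35^2 = 3
  bit 2 = 0: r = r^2 mod 47 = 3^2 = 9
  bit 3 = 1: r = r^2 * 35 mod 47 = 9^2 * 35 = 34*35 = 15
  bit 4 = 0: r = r^2 mod 47 = 15^2 = 37
  bit 5 = 0: r = r^2 mod 47 = 37^2 = 6
  -> B = 6
s = B^a = 6^14 mod 47  (bits of 14 = 1110)
  bit 0 = 1: r = r^2 * 6 mod 47 = 1^2 * 6 = 1*6 = 6
  bit 1 = 1: r = r^2 * 6 mod 47 = 6^2 * 6 = 36*6 = 28
  bit 2 = 1: r = r^2 * 6 mod 47 = 28^2 * 6 = 32*6 = 4
  bit 3 = 0: r = r^2 mod 47 = 4^2 = 16
  -> s = B^a = 16

Answer: 25 6 16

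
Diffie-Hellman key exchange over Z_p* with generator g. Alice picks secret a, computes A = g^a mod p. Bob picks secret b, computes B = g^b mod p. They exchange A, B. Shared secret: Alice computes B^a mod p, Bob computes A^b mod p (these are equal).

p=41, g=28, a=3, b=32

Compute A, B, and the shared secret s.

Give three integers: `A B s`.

Answer: 17 37 18

Derivation:
A = 28^3 mod 41  (bits of 3 = 11)
  bit 0 = 1: r = r^2 * 28 mod 41 = 1^2 * 28 = 1*28 = 28
  bit 1 = 1: r = r^2 * 28 mod 41 = 28^2 * 28 = 5*28 = 17
  -> A = 17
B = 28^32 mod 41  (bits of 32 = 100000)
  bit 0 = 1: r = r^2 * 28 mod 41 = 1^2 * 28 = 1*28 = 28
  bit 1 = 0: r = r^2 mod 41 = 28^2 = 5
  bit 2 = 0: r = r^2 mod 41 = 5^2 = 25
  bit 3 = 0: r = r^2 mod 41 = 25^2 = 10
  bit 4 = 0: r = r^2 mod 41 = 10^2 = 18
  bit 5 = 0: r = r^2 mod 41 = 18^2 = 37
  -> B = 37
s = B^a = 37^3 mod 41  (bits of 3 = 11)
  bit 0 = 1: r = r^2 * 37 mod 41 = 1^2 * 37 = 1*37 = 37
  bit 1 = 1: r = r^2 * 37 mod 41 = 37^2 * 37 = 16*37 = 18
  -> s = B^a = 18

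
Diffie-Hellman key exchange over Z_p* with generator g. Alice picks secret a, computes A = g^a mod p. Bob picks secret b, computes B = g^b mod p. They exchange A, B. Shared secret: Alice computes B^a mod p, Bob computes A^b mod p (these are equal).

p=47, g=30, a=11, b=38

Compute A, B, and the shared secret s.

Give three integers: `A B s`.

Answer: 41 12 2

Derivation:
A = 30^11 mod 47  (bits of 11 = 1011)
  bit 0 = 1: r = r^2 * 30 mod 47 = 1^2 * 30 = 1*30 = 30
  bit 1 = 0: r = r^2 mod 47 = 30^2 = 7
  bit 2 = 1: r = r^2 * 30 mod 47 = 7^2 * 30 = 2*30 = 13
  bit 3 = 1: r = r^2 * 30 mod 47 = 13^2 * 30 = 28*30 = 41
  -> A = 41
B = 30^38 mod 47  (bits of 38 = 100110)
  bit 0 = 1: r = r^2 * 30 mod 47 = 1^2 * 30 = 1*30 = 30
  bit 1 = 0: r = r^2 mod 47 = 30^2 = 7
  bit 2 = 0: r = r^2 mod 47 = 7^2 = 2
  bit 3 = 1: r = r^2 * 30 mod 47 = 2^2 * 30 = 4*30 = 26
  bit 4 = 1: r = r^2 * 30 mod 47 = 26^2 * 30 = 18*30 = 23
  bit 5 = 0: r = r^2 mod 47 = 23^2 = 12
  -> B = 12
s = B^a = 12^11 mod 47  (bits of 11 = 1011)
  bit 0 = 1: r = r^2 * 12 mod 47 = 1^2 * 12 = 1*12 = 12
  bit 1 = 0: r = r^2 mod 47 = 12^2 = 3
  bit 2 = 1: r = r^2 * 12 mod 47 = 3^2 * 12 = 9*12 = 14
  bit 3 = 1: r = r^2 * 12 mod 47 = 14^2 * 12 = 8*12 = 2
  -> s = B^a = 2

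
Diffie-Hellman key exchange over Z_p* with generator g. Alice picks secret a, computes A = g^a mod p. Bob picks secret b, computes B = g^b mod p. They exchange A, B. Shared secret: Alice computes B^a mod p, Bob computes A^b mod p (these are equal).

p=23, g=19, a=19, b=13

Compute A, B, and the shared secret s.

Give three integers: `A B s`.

Answer: 14 7 11

Derivation:
A = 19^19 mod 23  (bits of 19 = 10011)
  bit 0 = 1: r = r^2 * 19 mod 23 = 1^2 * 19 = 1*19 = 19
  bit 1 = 0: r = r^2 mod 23 = 19^2 = 16
  bit 2 = 0: r = r^2 mod 23 = 16^2 = 3
  bit 3 = 1: r = r^2 * 19 mod 23 = 3^2 * 19 = 9*19 = 10
  bit 4 = 1: r = r^2 * 19 mod 23 = 10^2 * 19 = 8*19 = 14
  -> A = 14
B = 19^13 mod 23  (bits of 13 = 1101)
  bit 0 = 1: r = r^2 * 19 mod 23 = 1^2 * 19 = 1*19 = 19
  bit 1 = 1: r = r^2 * 19 mod 23 = 19^2 * 19 = 16*19 = 5
  bit 2 = 0: r = r^2 mod 23 = 5^2 = 2
  bit 3 = 1: r = r^2 * 19 mod 23 = 2^2 * 19 = 4*19 = 7
  -> B = 7
s = B^a = 7^19 mod 23  (bits of 19 = 10011)
  bit 0 = 1: r = r^2 * 7 mod 23 = 1^2 * 7 = 1*7 = 7
  bit 1 = 0: r = r^2 mod 23 = 7^2 = 3
  bit 2 = 0: r = r^2 mod 23 = 3^2 = 9
  bit 3 = 1: r = r^2 * 7 mod 23 = 9^2 * 7 = 12*7 = 15
  bit 4 = 1: r = r^2 * 7 mod 23 = 15^2 * 7 = 18*7 = 11
  -> s = B^a = 11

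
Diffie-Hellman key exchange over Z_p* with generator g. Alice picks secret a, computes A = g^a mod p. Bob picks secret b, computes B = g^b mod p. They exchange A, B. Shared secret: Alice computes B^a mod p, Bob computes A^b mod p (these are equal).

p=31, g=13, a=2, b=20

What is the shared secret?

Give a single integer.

A = 13^2 mod 31  (bits of 2 = 10)
  bit 0 = 1: r = r^2 * 13 mod 31 = 1^2 * 13 = 1*13 = 13
  bit 1 = 0: r = r^2 mod 31 = 13^2 = 14
  -> A = 14
B = 13^20 mod 31  (bits of 20 = 10100)
  bit 0 = 1: r = r^2 * 13 mod 31 = 1^2 * 13 = 1*13 = 13
  bit 1 = 0: r = r^2 mod 31 = 13^2 = 14
  bit 2 = 1: r = r^2 * 13 mod 31 = 14^2 * 13 = 10*13 = 6
  bit 3 = 0: r = r^2 mod 31 = 6^2 = 5
  bit 4 = 0: r = r^2 mod 31 = 5^2 = 25
  -> B = 25
s = B^a = 25^2 mod 31  (bits of 2 = 10)
  bit 0 = 1: r = r^2 * 25 mod 31 = 1^2 * 25 = 1*25 = 25
  bit 1 = 0: r = r^2 mod 31 = 25^2 = 5
  -> s = B^a = 5

Answer: 5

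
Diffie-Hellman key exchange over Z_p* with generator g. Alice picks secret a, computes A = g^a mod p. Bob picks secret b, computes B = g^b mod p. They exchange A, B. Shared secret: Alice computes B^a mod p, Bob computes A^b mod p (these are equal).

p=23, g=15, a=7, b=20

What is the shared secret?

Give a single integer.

Answer: 4

Derivation:
A = 15^7 mod 23  (bits of 7 = 111)
  bit 0 = 1: r = r^2 * 15 mod 23 = 1^2 * 15 = 1*15 = 15
  bit 1 = 1: r = r^2 * 15 mod 23 = 15^2 * 15 = 18*15 = 17
  bit 2 = 1: r = r^2 * 15 mod 23 = 17^2 * 15 = 13*15 = 11
  -> A = 11
B = 15^20 mod 23  (bits of 20 = 10100)
  bit 0 = 1: r = r^2 * 15 mod 23 = 1^2 * 15 = 1*15 = 15
  bit 1 = 0: r = r^2 mod 23 = 15^2 = 18
  bit 2 = 1: r = r^2 * 15 mod 23 = 18^2 * 15 = 2*15 = 7
  bit 3 = 0: r = r^2 mod 23 = 7^2 = 3
  bit 4 = 0: r = r^2 mod 23 = 3^2 = 9
  -> B = 9
s = B^a = 9^7 mod 23  (bits of 7 = 111)
  bit 0 = 1: r = r^2 * 9 mod 23 = 1^2 * 9 = 1*9 = 9
  bit 1 = 1: r = r^2 * 9 mod 23 = 9^2 * 9 = 12*9 = 16
  bit 2 = 1: r = r^2 * 9 mod 23 = 16^2 * 9 = 3*9 = 4
  -> s = B^a = 4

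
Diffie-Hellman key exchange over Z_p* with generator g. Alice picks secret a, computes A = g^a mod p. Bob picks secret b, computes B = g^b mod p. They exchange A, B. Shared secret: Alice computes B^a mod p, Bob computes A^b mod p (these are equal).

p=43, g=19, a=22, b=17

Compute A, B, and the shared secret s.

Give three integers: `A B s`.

A = 19^22 mod 43  (bits of 22 = 10110)
  bit 0 = 1: r = r^2 * 19 mod 43 = 1^2 * 19 = 1*19 = 19
  bit 1 = 0: r = r^2 mod 43 = 19^2 = 17
  bit 2 = 1: r = r^2 * 19 mod 43 = 17^2 * 19 = 31*19 = 30
  bit 3 = 1: r = r^2 * 19 mod 43 = 30^2 * 19 = 40*19 = 29
  bit 4 = 0: r = r^2 mod 43 = 29^2 = 24
  -> A = 24
B = 19^17 mod 43  (bits of 17 = 10001)
  bit 0 = 1: r = r^2 * 19 mod 43 = 1^2 * 19 = 1*19 = 19
  bit 1 = 0: r = r^2 mod 43 = 19^2 = 17
  bit 2 = 0: r = r^2 mod 43 = 17^2 = 31
  bit 3 = 0: r = r^2 mod 43 = 31^2 = 15
  bit 4 = 1: r = r^2 * 19 mod 43 = 15^2 * 19 = 10*19 = 18
  -> B = 18
s = B^a = 18^22 mod 43  (bits of 22 = 10110)
  bit 0 = 1: r = r^2 * 18 mod 43 = 1^2 * 18 = 1*18 = 18
  bit 1 = 0: r = r^2 mod 43 = 18^2 = 23
  bit 2 = 1: r = r^2 * 18 mod 43 = 23^2 * 18 = 13*18 = 19
  bit 3 = 1: r = r^2 * 18 mod 43 = 19^2 * 18 = 17*18 = 5
  bit 4 = 0: r = r^2 mod 43 = 5^2 = 25
  -> s = B^a = 25

Answer: 24 18 25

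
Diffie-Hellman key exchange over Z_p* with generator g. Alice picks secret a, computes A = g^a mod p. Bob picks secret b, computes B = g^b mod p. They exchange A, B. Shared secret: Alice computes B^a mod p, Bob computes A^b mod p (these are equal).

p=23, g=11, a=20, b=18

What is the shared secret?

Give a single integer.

A = 11^20 mod 23  (bits of 20 = 10100)
  bit 0 = 1: r = r^2 * 11 mod 23 = 1^2 * 11 = 1*11 = 11
  bit 1 = 0: r = r^2 mod 23 = 11^2 = 6
  bit 2 = 1: r = r^2 * 11 mod 23 = 6^2 * 11 = 13*11 = 5
  bit 3 = 0: r = r^2 mod 23 = 5^2 = 2
  bit 4 = 0: r = r^2 mod 23 = 2^2 = 4
  -> A = 4
B = 11^18 mod 23  (bits of 18 = 10010)
  bit 0 = 1: r = r^2 * 11 mod 23 = 1^2 * 11 = 1*11 = 11
  bit 1 = 0: r = r^2 mod 23 = 11^2 = 6
  bit 2 = 0: r = r^2 mod 23 = 6^2 = 13
  bit 3 = 1: r = r^2 * 11 mod 23 = 13^2 * 11 = 8*11 = 19
  bit 4 = 0: r = r^2 mod 23 = 19^2 = 16
  -> B = 16
s = B^a = 16^20 mod 23  (bits of 20 = 10100)
  bit 0 = 1: r = r^2 * 16 mod 23 = 1^2 * 16 = 1*16 = 16
  bit 1 = 0: r = r^2 mod 23 = 16^2 = 3
  bit 2 = 1: r = r^2 * 16 mod 23 = 3^2 * 16 = 9*16 = 6
  bit 3 = 0: r = r^2 mod 23 = 6^2 = 13
  bit 4 = 0: r = r^2 mod 23 = 13^2 = 8
  -> s = B^a = 8

Answer: 8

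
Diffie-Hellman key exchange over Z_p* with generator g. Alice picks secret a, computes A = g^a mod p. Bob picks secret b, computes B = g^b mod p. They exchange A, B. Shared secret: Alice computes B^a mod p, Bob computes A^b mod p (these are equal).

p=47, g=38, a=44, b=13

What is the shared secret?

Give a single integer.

A = 38^44 mod 47  (bits of 44 = 101100)
  bit 0 = 1: r = r^2 * 38 mod 47 = 1^2 * 38 = 1*38 = 38
  bit 1 = 0: r = r^2 mod 47 = 38^2 = 34
  bit 2 = 1: r = r^2 * 38 mod 47 = 34^2 * 38 = 28*38 = 30
  bit 3 = 1: r = r^2 * 38 mod 47 = 30^2 * 38 = 7*38 = 31
  bit 4 = 0: r = r^2 mod 47 = 31^2 = 21
  bit 5 = 0: r = r^2 mod 47 = 21^2 = 18
  -> A = 18
B = 38^13 mod 47  (bits of 13 = 1101)
  bit 0 = 1: r = r^2 * 38 mod 47 = 1^2 * 38 = 1*38 = 38
  bit 1 = 1: r = r^2 * 38 mod 47 = 38^2 * 38 = 34*38 = 23
  bit 2 = 0: r = r^2 mod 47 = 23^2 = 12
  bit 3 = 1: r = r^2 * 38 mod 47 = 12^2 * 38 = 3*38 = 20
  -> B = 20
s = B^a = 20^44 mod 47  (bits of 44 = 101100)
  bit 0 = 1: r = r^2 * 20 mod 47 = 1^2 * 20 = 1*20 = 20
  bit 1 = 0: r = r^2 mod 47 = 20^2 = 24
  bit 2 = 1: r = r^2 * 20 mod 47 = 24^2 * 20 = 12*20 = 5
  bit 3 = 1: r = r^2 * 20 mod 47 = 5^2 * 20 = 25*20 = 30
  bit 4 = 0: r = r^2 mod 47 = 30^2 = 7
  bit 5 = 0: r = r^2 mod 47 = 7^2 = 2
  -> s = B^a = 2

Answer: 2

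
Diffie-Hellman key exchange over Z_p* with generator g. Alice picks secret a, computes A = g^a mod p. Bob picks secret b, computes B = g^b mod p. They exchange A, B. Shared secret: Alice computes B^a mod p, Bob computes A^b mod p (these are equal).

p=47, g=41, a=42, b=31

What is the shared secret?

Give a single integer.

Answer: 16

Derivation:
A = 41^42 mod 47  (bits of 42 = 101010)
  bit 0 = 1: r = r^2 * 41 mod 47 = 1^2 * 41 = 1*41 = 41
  bit 1 = 0: r = r^2 mod 47 = 41^2 = 36
  bit 2 = 1: r = r^2 * 41 mod 47 = 36^2 * 41 = 27*41 = 26
  bit 3 = 0: r = r^2 mod 47 = 26^2 = 18
  bit 4 = 1: r = r^2 * 41 mod 47 = 18^2 * 41 = 42*41 = 30
  bit 5 = 0: r = r^2 mod 47 = 30^2 = 7
  -> A = 7
B = 41^31 mod 47  (bits of 31 = 11111)
  bit 0 = 1: r = r^2 * 41 mod 47 = 1^2 * 41 = 1*41 = 41
  bit 1 = 1: r = r^2 * 41 mod 47 = 41^2 * 41 = 36*41 = 19
  bit 2 = 1: r = r^2 * 41 mod 47 = 19^2 * 41 = 32*41 = 43
  bit 3 = 1: r = r^2 * 41 mod 47 = 43^2 * 41 = 16*41 = 45
  bit 4 = 1: r = r^2 * 41 mod 47 = 45^2 * 41 = 4*41 = 23
  -> B = 23
s = B^a = 23^42 mod 47  (bits of 42 = 101010)
  bit 0 = 1: r = r^2 * 23 mod 47 = 1^2 * 23 = 1*23 = 23
  bit 1 = 0: r = r^2 mod 47 = 23^2 = 12
  bit 2 = 1: r = r^2 * 23 mod 47 = 12^2 * 23 = 3*23 = 22
  bit 3 = 0: r = r^2 mod 47 = 22^2 = 14
  bit 4 = 1: r = r^2 * 23 mod 47 = 14^2 * 23 = 8*23 = 43
  bit 5 = 0: r = r^2 mod 47 = 43^2 = 16
  -> s = B^a = 16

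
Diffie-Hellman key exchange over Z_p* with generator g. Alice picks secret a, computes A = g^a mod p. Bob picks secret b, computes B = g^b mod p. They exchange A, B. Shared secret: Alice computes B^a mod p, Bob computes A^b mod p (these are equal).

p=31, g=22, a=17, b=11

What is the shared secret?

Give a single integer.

A = 22^17 mod 31  (bits of 17 = 10001)
  bit 0 = 1: r = r^2 * 22 mod 31 = 1^2 * 22 = 1*22 = 22
  bit 1 = 0: r = r^2 mod 31 = 22^2 = 19
  bit 2 = 0: r = r^2 mod 31 = 19^2 = 20
  bit 3 = 0: r = r^2 mod 31 = 20^2 = 28
  bit 4 = 1: r = r^2 * 22 mod 31 = 28^2 * 22 = 9*22 = 12
  -> A = 12
B = 22^11 mod 31  (bits of 11 = 1011)
  bit 0 = 1: r = r^2 * 22 mod 31 = 1^2 * 22 = 1*22 = 22
  bit 1 = 0: r = r^2 mod 31 = 22^2 = 19
  bit 2 = 1: r = r^2 * 22 mod 31 = 19^2 * 22 = 20*22 = 6
  bit 3 = 1: r = r^2 * 22 mod 31 = 6^2 * 22 = 5*22 = 17
  -> B = 17
s = B^a = 17^17 mod 31  (bits of 17 = 10001)
  bit 0 = 1: r = r^2 * 17 mod 31 = 1^2 * 17 = 1*17 = 17
  bit 1 = 0: r = r^2 mod 31 = 17^2 = 10
  bit 2 = 0: r = r^2 mod 31 = 10^2 = 7
  bit 3 = 0: r = r^2 mod 31 = 7^2 = 18
  bit 4 = 1: r = r^2 * 17 mod 31 = 18^2 * 17 = 14*17 = 21
  -> s = B^a = 21

Answer: 21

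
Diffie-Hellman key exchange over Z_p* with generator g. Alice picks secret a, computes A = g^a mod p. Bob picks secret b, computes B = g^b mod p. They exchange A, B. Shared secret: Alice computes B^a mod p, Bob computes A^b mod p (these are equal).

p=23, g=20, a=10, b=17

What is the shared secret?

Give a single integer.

Answer: 13

Derivation:
A = 20^10 mod 23  (bits of 10 = 1010)
  bit 0 = 1: r = r^2 * 20 mod 23 = 1^2 * 20 = 1*20 = 20
  bit 1 = 0: r = r^2 mod 23 = 20^2 = 9
  bit 2 = 1: r = r^2 * 20 mod 23 = 9^2 * 20 = 12*20 = 10
  bit 3 = 0: r = r^2 mod 23 = 10^2 = 8
  -> A = 8
B = 20^17 mod 23  (bits of 17 = 10001)
  bit 0 = 1: r = r^2 * 20 mod 23 = 1^2 * 20 = 1*20 = 20
  bit 1 = 0: r = r^2 mod 23 = 20^2 = 9
  bit 2 = 0: r = r^2 mod 23 = 9^2 = 12
  bit 3 = 0: r = r^2 mod 23 = 12^2 = 6
  bit 4 = 1: r = r^2 * 20 mod 23 = 6^2 * 20 = 13*20 = 7
  -> B = 7
s = B^a = 7^10 mod 23  (bits of 10 = 1010)
  bit 0 = 1: r = r^2 * 7 mod 23 = 1^2 * 7 = 1*7 = 7
  bit 1 = 0: r = r^2 mod 23 = 7^2 = 3
  bit 2 = 1: r = r^2 * 7 mod 23 = 3^2 * 7 = 9*7 = 17
  bit 3 = 0: r = r^2 mod 23 = 17^2 = 13
  -> s = B^a = 13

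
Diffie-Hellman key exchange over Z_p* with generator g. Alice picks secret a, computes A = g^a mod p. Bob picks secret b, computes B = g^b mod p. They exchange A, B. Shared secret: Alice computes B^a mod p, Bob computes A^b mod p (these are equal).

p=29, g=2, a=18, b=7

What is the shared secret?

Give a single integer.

A = 2^18 mod 29  (bits of 18 = 10010)
  bit 0 = 1: r = r^2 * 2 mod 29 = 1^2 * 2 = 1*2 = 2
  bit 1 = 0: r = r^2 mod 29 = 2^2 = 4
  bit 2 = 0: r = r^2 mod 29 = 4^2 = 16
  bit 3 = 1: r = r^2 * 2 mod 29 = 16^2 * 2 = 24*2 = 19
  bit 4 = 0: r = r^2 mod 29 = 19^2 = 13
  -> A = 13
B = 2^7 mod 29  (bits of 7 = 111)
  bit 0 = 1: r = r^2 * 2 mod 29 = 1^2 * 2 = 1*2 = 2
  bit 1 = 1: r = r^2 * 2 mod 29 = 2^2 * 2 = 4*2 = 8
  bit 2 = 1: r = r^2 * 2 mod 29 = 8^2 * 2 = 6*2 = 12
  -> B = 12
s = B^a = 12^18 mod 29  (bits of 18 = 10010)
  bit 0 = 1: r = r^2 * 12 mod 29 = 1^2 * 12 = 1*12 = 12
  bit 1 = 0: r = r^2 mod 29 = 12^2 = 28
  bit 2 = 0: r = r^2 mod 29 = 28^2 = 1
  bit 3 = 1: r = r^2 * 12 mod 29 = 1^2 * 12 = 1*12 = 12
  bit 4 = 0: r = r^2 mod 29 = 12^2 = 28
  -> s = B^a = 28

Answer: 28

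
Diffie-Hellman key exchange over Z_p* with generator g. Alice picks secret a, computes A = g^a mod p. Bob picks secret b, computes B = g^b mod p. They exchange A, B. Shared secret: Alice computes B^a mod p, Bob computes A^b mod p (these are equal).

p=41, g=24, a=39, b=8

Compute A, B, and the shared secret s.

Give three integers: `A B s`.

Answer: 12 16 18

Derivation:
A = 24^39 mod 41  (bits of 39 = 100111)
  bit 0 = 1: r = r^2 * 24 mod 41 = 1^2 * 24 = 1*24 = 24
  bit 1 = 0: r = r^2 mod 41 = 24^2 = 2
  bit 2 = 0: r = r^2 mod 41 = 2^2 = 4
  bit 3 = 1: r = r^2 * 24 mod 41 = 4^2 * 24 = 16*24 = 15
  bit 4 = 1: r = r^2 * 24 mod 41 = 15^2 * 24 = 20*24 = 29
  bit 5 = 1: r = r^2 * 24 mod 41 = 29^2 * 24 = 21*24 = 12
  -> A = 12
B = 24^8 mod 41  (bits of 8 = 1000)
  bit 0 = 1: r = r^2 * 24 mod 41 = 1^2 * 24 = 1*24 = 24
  bit 1 = 0: r = r^2 mod 41 = 24^2 = 2
  bit 2 = 0: r = r^2 mod 41 = 2^2 = 4
  bit 3 = 0: r = r^2 mod 41 = 4^2 = 16
  -> B = 16
s = B^a = 16^39 mod 41  (bits of 39 = 100111)
  bit 0 = 1: r = r^2 * 16 mod 41 = 1^2 * 16 = 1*16 = 16
  bit 1 = 0: r = r^2 mod 41 = 16^2 = 10
  bit 2 = 0: r = r^2 mod 41 = 10^2 = 18
  bit 3 = 1: r = r^2 * 16 mod 41 = 18^2 * 16 = 37*16 = 18
  bit 4 = 1: r = r^2 * 16 mod 41 = 18^2 * 16 = 37*16 = 18
  bit 5 = 1: r = r^2 * 16 mod 41 = 18^2 * 16 = 37*16 = 18
  -> s = B^a = 18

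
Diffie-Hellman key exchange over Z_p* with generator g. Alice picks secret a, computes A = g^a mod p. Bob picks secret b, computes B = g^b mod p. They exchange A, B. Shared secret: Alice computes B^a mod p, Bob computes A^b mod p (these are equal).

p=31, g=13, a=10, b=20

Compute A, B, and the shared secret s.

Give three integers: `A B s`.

A = 13^10 mod 31  (bits of 10 = 1010)
  bit 0 = 1: r = r^2 * 13 mod 31 = 1^2 * 13 = 1*13 = 13
  bit 1 = 0: r = r^2 mod 31 = 13^2 = 14
  bit 2 = 1: r = r^2 * 13 mod 31 = 14^2 * 13 = 10*13 = 6
  bit 3 = 0: r = r^2 mod 31 = 6^2 = 5
  -> A = 5
B = 13^20 mod 31  (bits of 20 = 10100)
  bit 0 = 1: r = r^2 * 13 mod 31 = 1^2 * 13 = 1*13 = 13
  bit 1 = 0: r = r^2 mod 31 = 13^2 = 14
  bit 2 = 1: r = r^2 * 13 mod 31 = 14^2 * 13 = 10*13 = 6
  bit 3 = 0: r = r^2 mod 31 = 6^2 = 5
  bit 4 = 0: r = r^2 mod 31 = 5^2 = 25
  -> B = 25
s = B^a = 25^10 mod 31  (bits of 10 = 1010)
  bit 0 = 1: r = r^2 * 25 mod 31 = 1^2 * 25 = 1*25 = 25
  bit 1 = 0: r = r^2 mod 31 = 25^2 = 5
  bit 2 = 1: r = r^2 * 25 mod 31 = 5^2 * 25 = 25*25 = 5
  bit 3 = 0: r = r^2 mod 31 = 5^2 = 25
  -> s = B^a = 25

Answer: 5 25 25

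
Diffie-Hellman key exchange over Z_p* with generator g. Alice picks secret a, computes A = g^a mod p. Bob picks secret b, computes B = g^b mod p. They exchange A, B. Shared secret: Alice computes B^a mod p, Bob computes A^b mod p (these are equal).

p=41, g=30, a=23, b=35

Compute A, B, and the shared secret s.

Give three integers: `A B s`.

Answer: 19 27 38

Derivation:
A = 30^23 mod 41  (bits of 23 = 10111)
  bit 0 = 1: r = r^2 * 30 mod 41 = 1^2 * 30 = 1*30 = 30
  bit 1 = 0: r = r^2 mod 41 = 30^2 = 39
  bit 2 = 1: r = r^2 * 30 mod 41 = 39^2 * 30 = 4*30 = 38
  bit 3 = 1: r = r^2 * 30 mod 41 = 38^2 * 30 = 9*30 = 24
  bit 4 = 1: r = r^2 * 30 mod 41 = 24^2 * 30 = 2*30 = 19
  -> A = 19
B = 30^35 mod 41  (bits of 35 = 100011)
  bit 0 = 1: r = r^2 * 30 mod 41 = 1^2 * 30 = 1*30 = 30
  bit 1 = 0: r = r^2 mod 41 = 30^2 = 39
  bit 2 = 0: r = r^2 mod 41 = 39^2 = 4
  bit 3 = 0: r = r^2 mod 41 = 4^2 = 16
  bit 4 = 1: r = r^2 * 30 mod 41 = 16^2 * 30 = 10*30 = 13
  bit 5 = 1: r = r^2 * 30 mod 41 = 13^2 * 30 = 5*30 = 27
  -> B = 27
s = B^a = 27^23 mod 41  (bits of 23 = 10111)
  bit 0 = 1: r = r^2 * 27 mod 41 = 1^2 * 27 = 1*27 = 27
  bit 1 = 0: r = r^2 mod 41 = 27^2 = 32
  bit 2 = 1: r = r^2 * 27 mod 41 = 32^2 * 27 = 40*27 = 14
  bit 3 = 1: r = r^2 * 27 mod 41 = 14^2 * 27 = 32*27 = 3
  bit 4 = 1: r = r^2 * 27 mod 41 = 3^2 * 27 = 9*27 = 38
  -> s = B^a = 38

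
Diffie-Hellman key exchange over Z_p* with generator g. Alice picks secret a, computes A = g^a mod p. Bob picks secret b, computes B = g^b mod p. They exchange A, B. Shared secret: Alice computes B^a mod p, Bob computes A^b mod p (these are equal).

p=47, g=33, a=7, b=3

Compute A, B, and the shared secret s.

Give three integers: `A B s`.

A = 33^7 mod 47  (bits of 7 = 111)
  bit 0 = 1: r = r^2 * 33 mod 47 = 1^2 * 33 = 1*33 = 33
  bit 1 = 1: r = r^2 * 33 mod 47 = 33^2 * 33 = 8*33 = 29
  bit 2 = 1: r = r^2 * 33 mod 47 = 29^2 * 33 = 42*33 = 23
  -> A = 23
B = 33^3 mod 47  (bits of 3 = 11)
  bit 0 = 1: r = r^2 * 33 mod 47 = 1^2 * 33 = 1*33 = 33
  bit 1 = 1: r = r^2 * 33 mod 47 = 33^2 * 33 = 8*33 = 29
  -> B = 29
s = B^a = 29^7 mod 47  (bits of 7 = 111)
  bit 0 = 1: r = r^2 * 29 mod 47 = 1^2 * 29 = 1*29 = 29
  bit 1 = 1: r = r^2 * 29 mod 47 = 29^2 * 29 = 42*29 = 43
  bit 2 = 1: r = r^2 * 29 mod 47 = 43^2 * 29 = 16*29 = 41
  -> s = B^a = 41

Answer: 23 29 41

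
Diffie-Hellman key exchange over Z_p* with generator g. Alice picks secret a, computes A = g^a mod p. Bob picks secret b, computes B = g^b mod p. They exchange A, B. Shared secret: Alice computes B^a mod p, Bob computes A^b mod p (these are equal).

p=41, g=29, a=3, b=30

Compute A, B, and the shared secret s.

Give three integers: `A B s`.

Answer: 35 32 9

Derivation:
A = 29^3 mod 41  (bits of 3 = 11)
  bit 0 = 1: r = r^2 * 29 mod 41 = 1^2 * 29 = 1*29 = 29
  bit 1 = 1: r = r^2 * 29 mod 41 = 29^2 * 29 = 21*29 = 35
  -> A = 35
B = 29^30 mod 41  (bits of 30 = 11110)
  bit 0 = 1: r = r^2 * 29 mod 41 = 1^2 * 29 = 1*29 = 29
  bit 1 = 1: r = r^2 * 29 mod 41 = 29^2 * 29 = 21*29 = 35
  bit 2 = 1: r = r^2 * 29 mod 41 = 35^2 * 29 = 36*29 = 19
  bit 3 = 1: r = r^2 * 29 mod 41 = 19^2 * 29 = 33*29 = 14
  bit 4 = 0: r = r^2 mod 41 = 14^2 = 32
  -> B = 32
s = B^a = 32^3 mod 41  (bits of 3 = 11)
  bit 0 = 1: r = r^2 * 32 mod 41 = 1^2 * 32 = 1*32 = 32
  bit 1 = 1: r = r^2 * 32 mod 41 = 32^2 * 32 = 40*32 = 9
  -> s = B^a = 9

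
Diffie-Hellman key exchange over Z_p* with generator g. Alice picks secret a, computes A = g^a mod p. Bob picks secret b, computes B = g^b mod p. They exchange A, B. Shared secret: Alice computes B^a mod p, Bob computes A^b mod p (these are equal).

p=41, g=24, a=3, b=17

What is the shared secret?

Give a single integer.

A = 24^3 mod 41  (bits of 3 = 11)
  bit 0 = 1: r = r^2 * 24 mod 41 = 1^2 * 24 = 1*24 = 24
  bit 1 = 1: r = r^2 * 24 mod 41 = 24^2 * 24 = 2*24 = 7
  -> A = 7
B = 24^17 mod 41  (bits of 17 = 10001)
  bit 0 = 1: r = r^2 * 24 mod 41 = 1^2 * 24 = 1*24 = 24
  bit 1 = 0: r = r^2 mod 41 = 24^2 = 2
  bit 2 = 0: r = r^2 mod 41 = 2^2 = 4
  bit 3 = 0: r = r^2 mod 41 = 4^2 = 16
  bit 4 = 1: r = r^2 * 24 mod 41 = 16^2 * 24 = 10*24 = 35
  -> B = 35
s = B^a = 35^3 mod 41  (bits of 3 = 11)
  bit 0 = 1: r = r^2 * 35 mod 41 = 1^2 * 35 = 1*35 = 35
  bit 1 = 1: r = r^2 * 35 mod 41 = 35^2 * 35 = 36*35 = 30
  -> s = B^a = 30

Answer: 30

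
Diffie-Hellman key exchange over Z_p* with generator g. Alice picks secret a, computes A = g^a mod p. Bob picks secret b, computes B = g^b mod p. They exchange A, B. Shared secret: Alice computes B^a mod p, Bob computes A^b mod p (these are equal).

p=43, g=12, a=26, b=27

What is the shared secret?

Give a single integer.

Answer: 4

Derivation:
A = 12^26 mod 43  (bits of 26 = 11010)
  bit 0 = 1: r = r^2 * 12 mod 43 = 1^2 * 12 = 1*12 = 12
  bit 1 = 1: r = r^2 * 12 mod 43 = 12^2 * 12 = 15*12 = 8
  bit 2 = 0: r = r^2 mod 43 = 8^2 = 21
  bit 3 = 1: r = r^2 * 12 mod 43 = 21^2 * 12 = 11*12 = 3
  bit 4 = 0: r = r^2 mod 43 = 3^2 = 9
  -> A = 9
B = 12^27 mod 43  (bits of 27 = 11011)
  bit 0 = 1: r = r^2 * 12 mod 43 = 1^2 * 12 = 1*12 = 12
  bit 1 = 1: r = r^2 * 12 mod 43 = 12^2 * 12 = 15*12 = 8
  bit 2 = 0: r = r^2 mod 43 = 8^2 = 21
  bit 3 = 1: r = r^2 * 12 mod 43 = 21^2 * 12 = 11*12 = 3
  bit 4 = 1: r = r^2 * 12 mod 43 = 3^2 * 12 = 9*12 = 22
  -> B = 22
s = B^a = 22^26 mod 43  (bits of 26 = 11010)
  bit 0 = 1: r = r^2 * 22 mod 43 = 1^2 * 22 = 1*22 = 22
  bit 1 = 1: r = r^2 * 22 mod 43 = 22^2 * 22 = 11*22 = 27
  bit 2 = 0: r = r^2 mod 43 = 27^2 = 41
  bit 3 = 1: r = r^2 * 22 mod 43 = 41^2 * 22 = 4*22 = 2
  bit 4 = 0: r = r^2 mod 43 = 2^2 = 4
  -> s = B^a = 4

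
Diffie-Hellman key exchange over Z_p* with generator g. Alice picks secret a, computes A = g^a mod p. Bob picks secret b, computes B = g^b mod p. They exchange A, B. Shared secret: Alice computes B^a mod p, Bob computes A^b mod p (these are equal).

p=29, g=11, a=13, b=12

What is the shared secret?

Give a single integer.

A = 11^13 mod 29  (bits of 13 = 1101)
  bit 0 = 1: r = r^2 * 11 mod 29 = 1^2 * 11 = 1*11 = 11
  bit 1 = 1: r = r^2 * 11 mod 29 = 11^2 * 11 = 5*11 = 26
  bit 2 = 0: r = r^2 mod 29 = 26^2 = 9
  bit 3 = 1: r = r^2 * 11 mod 29 = 9^2 * 11 = 23*11 = 21
  -> A = 21
B = 11^12 mod 29  (bits of 12 = 1100)
  bit 0 = 1: r = r^2 * 11 mod 29 = 1^2 * 11 = 1*11 = 11
  bit 1 = 1: r = r^2 * 11 mod 29 = 11^2 * 11 = 5*11 = 26
  bit 2 = 0: r = r^2 mod 29 = 26^2 = 9
  bit 3 = 0: r = r^2 mod 29 = 9^2 = 23
  -> B = 23
s = B^a = 23^13 mod 29  (bits of 13 = 1101)
  bit 0 = 1: r = r^2 * 23 mod 29 = 1^2 * 23 = 1*23 = 23
  bit 1 = 1: r = r^2 * 23 mod 29 = 23^2 * 23 = 7*23 = 16
  bit 2 = 0: r = r^2 mod 29 = 16^2 = 24
  bit 3 = 1: r = r^2 * 23 mod 29 = 24^2 * 23 = 25*23 = 24
  -> s = B^a = 24

Answer: 24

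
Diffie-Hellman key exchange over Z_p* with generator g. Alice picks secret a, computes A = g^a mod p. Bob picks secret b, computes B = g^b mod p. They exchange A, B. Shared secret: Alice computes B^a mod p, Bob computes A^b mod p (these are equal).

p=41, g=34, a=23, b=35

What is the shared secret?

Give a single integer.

Answer: 3

Derivation:
A = 34^23 mod 41  (bits of 23 = 10111)
  bit 0 = 1: r = r^2 * 34 mod 41 = 1^2 * 34 = 1*34 = 34
  bit 1 = 0: r = r^2 mod 41 = 34^2 = 8
  bit 2 = 1: r = r^2 * 34 mod 41 = 8^2 * 34 = 23*34 = 3
  bit 3 = 1: r = r^2 * 34 mod 41 = 3^2 * 34 = 9*34 = 19
  bit 4 = 1: r = r^2 * 34 mod 41 = 19^2 * 34 = 33*34 = 15
  -> A = 15
B = 34^35 mod 41  (bits of 35 = 100011)
  bit 0 = 1: r = r^2 * 34 mod 41 = 1^2 * 34 = 1*34 = 34
  bit 1 = 0: r = r^2 mod 41 = 34^2 = 8
  bit 2 = 0: r = r^2 mod 41 = 8^2 = 23
  bit 3 = 0: r = r^2 mod 41 = 23^2 = 37
  bit 4 = 1: r = r^2 * 34 mod 41 = 37^2 * 34 = 16*34 = 11
  bit 5 = 1: r = r^2 * 34 mod 41 = 11^2 * 34 = 39*34 = 14
  -> B = 14
s = B^a = 14^23 mod 41  (bits of 23 = 10111)
  bit 0 = 1: r = r^2 * 14 mod 41 = 1^2 * 14 = 1*14 = 14
  bit 1 = 0: r = r^2 mod 41 = 14^2 = 32
  bit 2 = 1: r = r^2 * 14 mod 41 = 32^2 * 14 = 40*14 = 27
  bit 3 = 1: r = r^2 * 14 mod 41 = 27^2 * 14 = 32*14 = 38
  bit 4 = 1: r = r^2 * 14 mod 41 = 38^2 * 14 = 9*14 = 3
  -> s = B^a = 3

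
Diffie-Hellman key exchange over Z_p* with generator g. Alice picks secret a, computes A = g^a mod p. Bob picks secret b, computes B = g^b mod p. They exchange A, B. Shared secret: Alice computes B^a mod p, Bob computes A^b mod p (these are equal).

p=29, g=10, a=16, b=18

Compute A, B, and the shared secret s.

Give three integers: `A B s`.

Answer: 16 5 25

Derivation:
A = 10^16 mod 29  (bits of 16 = 10000)
  bit 0 = 1: r = r^2 * 10 mod 29 = 1^2 * 10 = 1*10 = 10
  bit 1 = 0: r = r^2 mod 29 = 10^2 = 13
  bit 2 = 0: r = r^2 mod 29 = 13^2 = 24
  bit 3 = 0: r = r^2 mod 29 = 24^2 = 25
  bit 4 = 0: r = r^2 mod 29 = 25^2 = 16
  -> A = 16
B = 10^18 mod 29  (bits of 18 = 10010)
  bit 0 = 1: r = r^2 * 10 mod 29 = 1^2 * 10 = 1*10 = 10
  bit 1 = 0: r = r^2 mod 29 = 10^2 = 13
  bit 2 = 0: r = r^2 mod 29 = 13^2 = 24
  bit 3 = 1: r = r^2 * 10 mod 29 = 24^2 * 10 = 25*10 = 18
  bit 4 = 0: r = r^2 mod 29 = 18^2 = 5
  -> B = 5
s = B^a = 5^16 mod 29  (bits of 16 = 10000)
  bit 0 = 1: r = r^2 * 5 mod 29 = 1^2 * 5 = 1*5 = 5
  bit 1 = 0: r = r^2 mod 29 = 5^2 = 25
  bit 2 = 0: r = r^2 mod 29 = 25^2 = 16
  bit 3 = 0: r = r^2 mod 29 = 16^2 = 24
  bit 4 = 0: r = r^2 mod 29 = 24^2 = 25
  -> s = B^a = 25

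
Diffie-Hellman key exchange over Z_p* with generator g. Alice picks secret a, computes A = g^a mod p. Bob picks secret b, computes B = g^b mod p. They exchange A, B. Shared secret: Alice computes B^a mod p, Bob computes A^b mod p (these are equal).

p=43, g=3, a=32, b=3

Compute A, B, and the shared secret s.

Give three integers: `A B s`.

Answer: 13 27 4

Derivation:
A = 3^32 mod 43  (bits of 32 = 100000)
  bit 0 = 1: r = r^2 * 3 mod 43 = 1^2 * 3 = 1*3 = 3
  bit 1 = 0: r = r^2 mod 43 = 3^2 = 9
  bit 2 = 0: r = r^2 mod 43 = 9^2 = 38
  bit 3 = 0: r = r^2 mod 43 = 38^2 = 25
  bit 4 = 0: r = r^2 mod 43 = 25^2 = 23
  bit 5 = 0: r = r^2 mod 43 = 23^2 = 13
  -> A = 13
B = 3^3 mod 43  (bits of 3 = 11)
  bit 0 = 1: r = r^2 * 3 mod 43 = 1^2 * 3 = 1*3 = 3
  bit 1 = 1: r = r^2 * 3 mod 43 = 3^2 * 3 = 9*3 = 27
  -> B = 27
s = B^a = 27^32 mod 43  (bits of 32 = 100000)
  bit 0 = 1: r = r^2 * 27 mod 43 = 1^2 * 27 = 1*27 = 27
  bit 1 = 0: r = r^2 mod 43 = 27^2 = 41
  bit 2 = 0: r = r^2 mod 43 = 41^2 = 4
  bit 3 = 0: r = r^2 mod 43 = 4^2 = 16
  bit 4 = 0: r = r^2 mod 43 = 16^2 = 41
  bit 5 = 0: r = r^2 mod 43 = 41^2 = 4
  -> s = B^a = 4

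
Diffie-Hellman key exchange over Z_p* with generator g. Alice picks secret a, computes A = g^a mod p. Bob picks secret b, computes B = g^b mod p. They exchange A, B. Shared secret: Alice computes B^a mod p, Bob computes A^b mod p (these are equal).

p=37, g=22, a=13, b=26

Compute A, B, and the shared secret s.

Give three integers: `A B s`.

A = 22^13 mod 37  (bits of 13 = 1101)
  bit 0 = 1: r = r^2 * 22 mod 37 = 1^2 * 22 = 1*22 = 22
  bit 1 = 1: r = r^2 * 22 mod 37 = 22^2 * 22 = 3*22 = 29
  bit 2 = 0: r = r^2 mod 37 = 29^2 = 27
  bit 3 = 1: r = r^2 * 22 mod 37 = 27^2 * 22 = 26*22 = 17
  -> A = 17
B = 22^26 mod 37  (bits of 26 = 11010)
  bit 0 = 1: r = r^2 * 22 mod 37 = 1^2 * 22 = 1*22 = 22
  bit 1 = 1: r = r^2 * 22 mod 37 = 22^2 * 22 = 3*22 = 29
  bit 2 = 0: r = r^2 mod 37 = 29^2 = 27
  bit 3 = 1: r = r^2 * 22 mod 37 = 27^2 * 22 = 26*22 = 17
  bit 4 = 0: r = r^2 mod 37 = 17^2 = 30
  -> B = 30
s = B^a = 30^13 mod 37  (bits of 13 = 1101)
  bit 0 = 1: r = r^2 * 30 mod 37 = 1^2 * 30 = 1*30 = 30
  bit 1 = 1: r = r^2 * 30 mod 37 = 30^2 * 30 = 12*30 = 27
  bit 2 = 0: r = r^2 mod 37 = 27^2 = 26
  bit 3 = 1: r = r^2 * 30 mod 37 = 26^2 * 30 = 10*30 = 4
  -> s = B^a = 4

Answer: 17 30 4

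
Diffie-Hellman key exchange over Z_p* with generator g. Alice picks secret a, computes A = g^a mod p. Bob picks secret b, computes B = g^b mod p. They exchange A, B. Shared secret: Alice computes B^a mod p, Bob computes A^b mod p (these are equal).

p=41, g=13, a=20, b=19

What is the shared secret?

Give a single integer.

A = 13^20 mod 41  (bits of 20 = 10100)
  bit 0 = 1: r = r^2 * 13 mod 41 = 1^2 * 13 = 1*13 = 13
  bit 1 = 0: r = r^2 mod 41 = 13^2 = 5
  bit 2 = 1: r = r^2 * 13 mod 41 = 5^2 * 13 = 25*13 = 38
  bit 3 = 0: r = r^2 mod 41 = 38^2 = 9
  bit 4 = 0: r = r^2 mod 41 = 9^2 = 40
  -> A = 40
B = 13^19 mod 41  (bits of 19 = 10011)
  bit 0 = 1: r = r^2 * 13 mod 41 = 1^2 * 13 = 1*13 = 13
  bit 1 = 0: r = r^2 mod 41 = 13^2 = 5
  bit 2 = 0: r = r^2 mod 41 = 5^2 = 25
  bit 3 = 1: r = r^2 * 13 mod 41 = 25^2 * 13 = 10*13 = 7
  bit 4 = 1: r = r^2 * 13 mod 41 = 7^2 * 13 = 8*13 = 22
  -> B = 22
s = B^a = 22^20 mod 41  (bits of 20 = 10100)
  bit 0 = 1: r = r^2 * 22 mod 41 = 1^2 * 22 = 1*22 = 22
  bit 1 = 0: r = r^2 mod 41 = 22^2 = 33
  bit 2 = 1: r = r^2 * 22 mod 41 = 33^2 * 22 = 23*22 = 14
  bit 3 = 0: r = r^2 mod 41 = 14^2 = 32
  bit 4 = 0: r = r^2 mod 41 = 32^2 = 40
  -> s = B^a = 40

Answer: 40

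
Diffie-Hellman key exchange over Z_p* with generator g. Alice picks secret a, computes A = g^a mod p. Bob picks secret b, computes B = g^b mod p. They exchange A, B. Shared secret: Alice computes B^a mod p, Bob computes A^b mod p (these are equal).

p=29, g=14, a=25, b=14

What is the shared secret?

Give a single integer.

Answer: 28

Derivation:
A = 14^25 mod 29  (bits of 25 = 11001)
  bit 0 = 1: r = r^2 * 14 mod 29 = 1^2 * 14 = 1*14 = 14
  bit 1 = 1: r = r^2 * 14 mod 29 = 14^2 * 14 = 22*14 = 18
  bit 2 = 0: r = r^2 mod 29 = 18^2 = 5
  bit 3 = 0: r = r^2 mod 29 = 5^2 = 25
  bit 4 = 1: r = r^2 * 14 mod 29 = 25^2 * 14 = 16*14 = 21
  -> A = 21
B = 14^14 mod 29  (bits of 14 = 1110)
  bit 0 = 1: r = r^2 * 14 mod 29 = 1^2 * 14 = 1*14 = 14
  bit 1 = 1: r = r^2 * 14 mod 29 = 14^2 * 14 = 22*14 = 18
  bit 2 = 1: r = r^2 * 14 mod 29 = 18^2 * 14 = 5*14 = 12
  bit 3 = 0: r = r^2 mod 29 = 12^2 = 28
  -> B = 28
s = B^a = 28^25 mod 29  (bits of 25 = 11001)
  bit 0 = 1: r = r^2 * 28 mod 29 = 1^2 * 28 = 1*28 = 28
  bit 1 = 1: r = r^2 * 28 mod 29 = 28^2 * 28 = 1*28 = 28
  bit 2 = 0: r = r^2 mod 29 = 28^2 = 1
  bit 3 = 0: r = r^2 mod 29 = 1^2 = 1
  bit 4 = 1: r = r^2 * 28 mod 29 = 1^2 * 28 = 1*28 = 28
  -> s = B^a = 28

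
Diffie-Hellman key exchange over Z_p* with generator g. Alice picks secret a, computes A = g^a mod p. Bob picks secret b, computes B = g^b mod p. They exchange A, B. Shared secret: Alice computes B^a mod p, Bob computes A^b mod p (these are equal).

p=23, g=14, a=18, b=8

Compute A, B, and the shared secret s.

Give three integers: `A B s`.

A = 14^18 mod 23  (bits of 18 = 10010)
  bit 0 = 1: r = r^2 * 14 mod 23 = 1^2 * 14 = 1*14 = 14
  bit 1 = 0: r = r^2 mod 23 = 14^2 = 12
  bit 2 = 0: r = r^2 mod 23 = 12^2 = 6
  bit 3 = 1: r = r^2 * 14 mod 23 = 6^2 * 14 = 13*14 = 21
  bit 4 = 0: r = r^2 mod 23 = 21^2 = 4
  -> A = 4
B = 14^8 mod 23  (bits of 8 = 1000)
  bit 0 = 1: r = r^2 * 14 mod 23 = 1^2 * 14 = 1*14 = 14
  bit 1 = 0: r = r^2 mod 23 = 14^2 = 12
  bit 2 = 0: r = r^2 mod 23 = 12^2 = 6
  bit 3 = 0: r = r^2 mod 23 = 6^2 = 13
  -> B = 13
s = B^a = 13^18 mod 23  (bits of 18 = 10010)
  bit 0 = 1: r = r^2 * 13 mod 23 = 1^2 * 13 = 1*13 = 13
  bit 1 = 0: r = r^2 mod 23 = 13^2 = 8
  bit 2 = 0: r = r^2 mod 23 = 8^2 = 18
  bit 3 = 1: r = r^2 * 13 mod 23 = 18^2 * 13 = 2*13 = 3
  bit 4 = 0: r = r^2 mod 23 = 3^2 = 9
  -> s = B^a = 9

Answer: 4 13 9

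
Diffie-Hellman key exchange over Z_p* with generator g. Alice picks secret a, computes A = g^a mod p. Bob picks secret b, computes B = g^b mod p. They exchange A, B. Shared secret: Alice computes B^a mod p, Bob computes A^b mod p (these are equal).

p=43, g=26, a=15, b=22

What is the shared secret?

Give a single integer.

A = 26^15 mod 43  (bits of 15 = 1111)
  bit 0 = 1: r = r^2 * 26 mod 43 = 1^2 * 26 = 1*26 = 26
  bit 1 = 1: r = r^2 * 26 mod 43 = 26^2 * 26 = 31*26 = 32
  bit 2 = 1: r = r^2 * 26 mod 43 = 32^2 * 26 = 35*26 = 7
  bit 3 = 1: r = r^2 * 26 mod 43 = 7^2 * 26 = 6*26 = 27
  -> A = 27
B = 26^22 mod 43  (bits of 22 = 10110)
  bit 0 = 1: r = r^2 * 26 mod 43 = 1^2 * 26 = 1*26 = 26
  bit 1 = 0: r = r^2 mod 43 = 26^2 = 31
  bit 2 = 1: r = r^2 * 26 mod 43 = 31^2 * 26 = 15*26 = 3
  bit 3 = 1: r = r^2 * 26 mod 43 = 3^2 * 26 = 9*26 = 19
  bit 4 = 0: r = r^2 mod 43 = 19^2 = 17
  -> B = 17
s = B^a = 17^15 mod 43  (bits of 15 = 1111)
  bit 0 = 1: r = r^2 * 17 mod 43 = 1^2 * 17 = 1*17 = 17
  bit 1 = 1: r = r^2 * 17 mod 43 = 17^2 * 17 = 31*17 = 11
  bit 2 = 1: r = r^2 * 17 mod 43 = 11^2 * 17 = 35*17 = 36
  bit 3 = 1: r = r^2 * 17 mod 43 = 36^2 * 17 = 6*17 = 16
  -> s = B^a = 16

Answer: 16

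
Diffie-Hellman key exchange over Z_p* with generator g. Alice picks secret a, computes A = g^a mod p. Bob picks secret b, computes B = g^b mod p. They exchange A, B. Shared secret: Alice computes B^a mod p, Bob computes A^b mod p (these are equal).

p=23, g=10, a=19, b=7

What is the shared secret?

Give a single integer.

A = 10^19 mod 23  (bits of 19 = 10011)
  bit 0 = 1: r = r^2 * 10 mod 23 = 1^2 * 10 = 1*10 = 10
  bit 1 = 0: r = r^2 mod 23 = 10^2 = 8
  bit 2 = 0: r = r^2 mod 23 = 8^2 = 18
  bit 3 = 1: r = r^2 * 10 mod 23 = 18^2 * 10 = 2*10 = 20
  bit 4 = 1: r = r^2 * 10 mod 23 = 20^2 * 10 = 9*10 = 21
  -> A = 21
B = 10^7 mod 23  (bits of 7 = 111)
  bit 0 = 1: r = r^2 * 10 mod 23 = 1^2 * 10 = 1*10 = 10
  bit 1 = 1: r = r^2 * 10 mod 23 = 10^2 * 10 = 8*10 = 11
  bit 2 = 1: r = r^2 * 10 mod 23 = 11^2 * 10 = 6*10 = 14
  -> B = 14
s = B^a = 14^19 mod 23  (bits of 19 = 10011)
  bit 0 = 1: r = r^2 * 14 mod 23 = 1^2 * 14 = 1*14 = 14
  bit 1 = 0: r = r^2 mod 23 = 14^2 = 12
  bit 2 = 0: r = r^2 mod 23 = 12^2 = 6
  bit 3 = 1: r = r^2 * 14 mod 23 = 6^2 * 14 = 13*14 = 21
  bit 4 = 1: r = r^2 * 14 mod 23 = 21^2 * 14 = 4*14 = 10
  -> s = B^a = 10

Answer: 10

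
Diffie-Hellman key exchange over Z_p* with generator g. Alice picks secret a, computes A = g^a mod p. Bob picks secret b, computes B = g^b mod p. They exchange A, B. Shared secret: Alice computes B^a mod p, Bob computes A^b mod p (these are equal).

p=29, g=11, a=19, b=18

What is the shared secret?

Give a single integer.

A = 11^19 mod 29  (bits of 19 = 10011)
  bit 0 = 1: r = r^2 * 11 mod 29 = 1^2 * 11 = 1*11 = 11
  bit 1 = 0: r = r^2 mod 29 = 11^2 = 5
  bit 2 = 0: r = r^2 mod 29 = 5^2 = 25
  bit 3 = 1: r = r^2 * 11 mod 29 = 25^2 * 11 = 16*11 = 2
  bit 4 = 1: r = r^2 * 11 mod 29 = 2^2 * 11 = 4*11 = 15
  -> A = 15
B = 11^18 mod 29  (bits of 18 = 10010)
  bit 0 = 1: r = r^2 * 11 mod 29 = 1^2 * 11 = 1*11 = 11
  bit 1 = 0: r = r^2 mod 29 = 11^2 = 5
  bit 2 = 0: r = r^2 mod 29 = 5^2 = 25
  bit 3 = 1: r = r^2 * 11 mod 29 = 25^2 * 11 = 16*11 = 2
  bit 4 = 0: r = r^2 mod 29 = 2^2 = 4
  -> B = 4
s = B^a = 4^19 mod 29  (bits of 19 = 10011)
  bit 0 = 1: r = r^2 * 4 mod 29 = 1^2 * 4 = 1*4 = 4
  bit 1 = 0: r = r^2 mod 29 = 4^2 = 16
  bit 2 = 0: r = r^2 mod 29 = 16^2 = 24
  bit 3 = 1: r = r^2 * 4 mod 29 = 24^2 * 4 = 25*4 = 13
  bit 4 = 1: r = r^2 * 4 mod 29 = 13^2 * 4 = 24*4 = 9
  -> s = B^a = 9

Answer: 9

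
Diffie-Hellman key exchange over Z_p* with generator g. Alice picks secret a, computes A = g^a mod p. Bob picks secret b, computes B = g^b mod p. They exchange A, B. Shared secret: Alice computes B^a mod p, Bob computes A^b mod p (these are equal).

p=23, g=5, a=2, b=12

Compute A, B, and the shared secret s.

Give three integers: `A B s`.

A = 5^2 mod 23  (bits of 2 = 10)
  bit 0 = 1: r = r^2 * 5 mod 23 = 1^2 * 5 = 1*5 = 5
  bit 1 = 0: r = r^2 mod 23 = 5^2 = 2
  -> A = 2
B = 5^12 mod 23  (bits of 12 = 1100)
  bit 0 = 1: r = r^2 * 5 mod 23 = 1^2 * 5 = 1*5 = 5
  bit 1 = 1: r = r^2 * 5 mod 23 = 5^2 * 5 = 2*5 = 10
  bit 2 = 0: r = r^2 mod 23 = 10^2 = 8
  bit 3 = 0: r = r^2 mod 23 = 8^2 = 18
  -> B = 18
s = B^a = 18^2 mod 23  (bits of 2 = 10)
  bit 0 = 1: r = r^2 * 18 mod 23 = 1^2 * 18 = 1*18 = 18
  bit 1 = 0: r = r^2 mod 23 = 18^2 = 2
  -> s = B^a = 2

Answer: 2 18 2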